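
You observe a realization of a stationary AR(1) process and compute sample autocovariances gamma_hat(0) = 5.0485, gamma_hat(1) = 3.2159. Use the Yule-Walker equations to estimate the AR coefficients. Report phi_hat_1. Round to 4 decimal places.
\hat\phi_{1} = 0.6370

The Yule-Walker equations for an AR(p) process read, in matrix form,
  Gamma_p phi = r_p,   with   (Gamma_p)_{ij} = gamma(|i - j|),
                       (r_p)_i = gamma(i),   i,j = 1..p.
Substitute the sample gammas (Toeplitz matrix and right-hand side of size 1):
  Gamma_p = [[5.0485]]
  r_p     = [3.2159]
With p = 1 this is the single equation gamma(0) phi_1 = gamma(1):
  phi_hat_1 = gamma(1) / gamma(0) = 3.2159 / 5.0485 = 0.6370.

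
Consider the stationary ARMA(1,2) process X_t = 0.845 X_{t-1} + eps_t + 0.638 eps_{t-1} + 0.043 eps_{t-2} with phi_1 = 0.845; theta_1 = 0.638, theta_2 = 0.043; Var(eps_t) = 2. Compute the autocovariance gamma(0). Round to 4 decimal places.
\gamma(0) = 18.1476

Multiply the model equation by X_{t-k} and take expectations. With theta_0 = psi_0 = 1 and psi_j the MA(infinity) weights, this gives
  gamma(k) - sum_i phi_i gamma(k-i) = c_k,
  c_k = sigma^2 * sum_{j=k..q} theta_j psi_{j-k}   (c_k = 0 for k > q),
using gamma(-m) = gamma(m).
psi-weights needed (psi_j = theta_j + sum_i phi_i psi_{j-i}):
  psi_1 = theta_1 + phi_1 = 0.638 + (0.845) = 1.483
  psi_2 = theta_2 + phi_1 psi_1 = 0.043 + (0.845)(1.483) = 1.296135
Right-hand sides:
  c_0 = sigma^2 (1 + theta_1 psi_1 + theta_2 psi_2) = 2 * (1 + (0.638)(1.483) + (0.043)(1.296135)) = 2 * 2.001888 = 4.003776
  c_1 = sigma^2 (theta_1 + theta_2 psi_1) = 2 * (0.638 + (0.043)(1.483)) = 1.403538
  c_2 = sigma^2 theta_2 = 2 * (0.043) = 0.086
Equations for k = 0 and k = 1 (AR order 1):
  gamma(0) = phi_1 gamma(1) + c_0
  gamma(1) = phi_1 gamma(0) + c_1
Substituting the second into the first: gamma(0) (1 - phi_1^2) = c_0 + phi_1 c_1, so
  gamma(0) = (c_0 + phi_1 c_1) / (1 - phi_1^2) = (4.003776 + (0.845)(1.403538)) / (1 - (0.845)^2) = 5.189765 / 0.285975 = 18.147619.
Therefore gamma(0) = 18.1476 (to 4 decimal places).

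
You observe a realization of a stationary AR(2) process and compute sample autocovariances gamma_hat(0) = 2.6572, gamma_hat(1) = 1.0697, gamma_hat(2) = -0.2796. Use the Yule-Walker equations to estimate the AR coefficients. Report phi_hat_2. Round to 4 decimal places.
\hat\phi_{2} = -0.3190

The Yule-Walker equations for an AR(p) process read, in matrix form,
  Gamma_p phi = r_p,   with   (Gamma_p)_{ij} = gamma(|i - j|),
                       (r_p)_i = gamma(i),   i,j = 1..p.
Substitute the sample gammas (Toeplitz matrix and right-hand side of size 2):
  Gamma_p = [[2.6572, 1.0697], [1.0697, 2.6572]]
  r_p     = [1.0697, -0.2796]
Written out:
  2.6572 phi_1 + 1.0697 phi_2 = 1.0697
  1.0697 phi_1 + 2.6572 phi_2 = -0.2796
Solve by Cramer's rule:
  det = gamma(0)^2 - gamma(1)^2 = (2.6572)^2 - (1.0697)^2 = 7.06071184 - 1.14425809 = 5.91645375
  phi_hat_1 = [gamma(1) gamma(0) - gamma(1) gamma(2)] / det = [(1.0697)(2.6572) - (1.0697)(-0.2796)] / 5.91645375 = 3.14149496 / 5.91645375 = 0.531
  phi_hat_2 = [gamma(0) gamma(2) - gamma(1)^2] / det = [(2.6572)(-0.2796) - (1.0697)^2] / 5.91645375 = -1.88721121 / 5.91645375 = -0.319
So phi_hat = [0.5310, -0.3190].
Therefore phi_hat_2 = -0.3190.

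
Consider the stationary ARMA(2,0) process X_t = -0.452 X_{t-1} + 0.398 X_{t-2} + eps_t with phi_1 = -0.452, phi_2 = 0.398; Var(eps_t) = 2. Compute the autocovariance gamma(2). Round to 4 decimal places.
\gamma(2) = 4.0168

Multiply the model equation by X_{t-k} and take expectations. With theta_0 = psi_0 = 1 and psi_j the MA(infinity) weights, this gives
  gamma(k) - sum_i phi_i gamma(k-i) = c_k,
  c_k = sigma^2 * sum_{j=k..q} theta_j psi_{j-k}   (c_k = 0 for k > q),
using gamma(-m) = gamma(m).
Pure AR (q = 0): c_0 = sigma^2 = 2, c_k = 0 for k >= 1.
Equations for k = 0, 1, 2 (AR order 2, c_2 = 0):
  (E0) gamma(0) = phi_1 gamma(1) + phi_2 gamma(2) + c_0
  (E1) gamma(1) = phi_1 gamma(0) + phi_2 gamma(1) + c_1
  (E2) gamma(2) = phi_1 gamma(1) + phi_2 gamma(0)
From (E1): gamma(1) = A gamma(0) + B with
  A = phi_1 / (1 - phi_2) = -0.452 / 0.602 = -0.750831,   B = c_1 / (1 - phi_2) = 0 / 0.602 = 0.
Insert (E2) into (E0): gamma(0) (1 - phi_2^2) = phi_1 (1 + phi_2) gamma(1) + c_0.
  phi_1 (1 + phi_2) = (-0.452)(1.398) = -0.631896,   1 - phi_2^2 = 0.841596.
Replace gamma(1) by A gamma(0) + B and collect gamma(0):
  gamma(0) [0.841596 - (-0.631896)(-0.750831)] = c_0 = 2
  gamma(0) * 0.367149 = 2
  gamma(0) = 2 / 0.367149 = 5.447377.
  gamma(1) = A gamma(0) = (-0.750831)(5.447377) = -4.090057.
  gamma(2) = phi_1 gamma(1) + phi_2 gamma(0) = (-0.452)(-4.090057) + (0.398)(5.447377) = 4.016762.
Therefore gamma(2) = 4.0168 (to 4 decimal places).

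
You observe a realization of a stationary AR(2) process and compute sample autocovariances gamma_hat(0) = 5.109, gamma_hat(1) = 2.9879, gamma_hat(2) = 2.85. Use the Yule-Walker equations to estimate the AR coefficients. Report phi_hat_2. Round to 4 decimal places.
\hat\phi_{2} = 0.3280

The Yule-Walker equations for an AR(p) process read, in matrix form,
  Gamma_p phi = r_p,   with   (Gamma_p)_{ij} = gamma(|i - j|),
                       (r_p)_i = gamma(i),   i,j = 1..p.
Substitute the sample gammas (Toeplitz matrix and right-hand side of size 2):
  Gamma_p = [[5.109, 2.9879], [2.9879, 5.109]]
  r_p     = [2.9879, 2.85]
Written out:
  5.109 phi_1 + 2.9879 phi_2 = 2.9879
  2.9879 phi_1 + 5.109 phi_2 = 2.85
Solve by Cramer's rule:
  det = gamma(0)^2 - gamma(1)^2 = (5.109)^2 - (2.9879)^2 = 26.101881 - 8.92754641 = 17.17433459
  phi_hat_1 = [gamma(1) gamma(0) - gamma(1) gamma(2)] / det = [(2.9879)(5.109) - (2.9879)(2.85)] / 17.17433459 = 6.7496661 / 17.17433459 = 0.393
  phi_hat_2 = [gamma(0) gamma(2) - gamma(1)^2] / det = [(5.109)(2.85) - (2.9879)^2] / 17.17433459 = 5.63310359 / 17.17433459 = 0.328
So phi_hat = [0.3930, 0.3280].
Therefore phi_hat_2 = 0.3280.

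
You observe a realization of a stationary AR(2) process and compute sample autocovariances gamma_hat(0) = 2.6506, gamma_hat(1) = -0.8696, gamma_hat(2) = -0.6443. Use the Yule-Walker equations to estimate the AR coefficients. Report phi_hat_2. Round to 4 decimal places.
\hat\phi_{2} = -0.3930

The Yule-Walker equations for an AR(p) process read, in matrix form,
  Gamma_p phi = r_p,   with   (Gamma_p)_{ij} = gamma(|i - j|),
                       (r_p)_i = gamma(i),   i,j = 1..p.
Substitute the sample gammas (Toeplitz matrix and right-hand side of size 2):
  Gamma_p = [[2.6506, -0.8696], [-0.8696, 2.6506]]
  r_p     = [-0.8696, -0.6443]
Written out:
  2.6506 phi_1 - 0.8696 phi_2 = -0.8696
  -0.8696 phi_1 + 2.6506 phi_2 = -0.6443
Solve by Cramer's rule:
  det = gamma(0)^2 - gamma(1)^2 = (2.6506)^2 - (-0.8696)^2 = 7.02568036 - 0.75620416 = 6.2694762
  phi_hat_1 = [gamma(1) gamma(0) - gamma(1) gamma(2)] / det = [(-0.8696)(2.6506) - (-0.8696)(-0.6443)] / 6.2694762 = -2.86524504 / 6.2694762 = -0.457
  phi_hat_2 = [gamma(0) gamma(2) - gamma(1)^2] / det = [(2.6506)(-0.6443) - (-0.8696)^2] / 6.2694762 = -2.46398574 / 6.2694762 = -0.393
So phi_hat = [-0.4570, -0.3930].
Therefore phi_hat_2 = -0.3930.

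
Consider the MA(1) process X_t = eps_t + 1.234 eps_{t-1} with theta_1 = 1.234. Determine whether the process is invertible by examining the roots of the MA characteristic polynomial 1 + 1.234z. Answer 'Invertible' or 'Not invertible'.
\text{Not invertible}

The MA(q) characteristic polynomial is P(z) = 1 + 1.234z.
Invertibility requires all roots to lie outside the unit circle, i.e. |z| > 1 for every root.
This is linear in z: 1 + (1.234) z = 0  =>  z = -1/(1.234) = -0.810373,  |z| = 0.810373.
Moduli of all roots: 0.8104.
All moduli strictly greater than 1? No.
Verdict: Not invertible.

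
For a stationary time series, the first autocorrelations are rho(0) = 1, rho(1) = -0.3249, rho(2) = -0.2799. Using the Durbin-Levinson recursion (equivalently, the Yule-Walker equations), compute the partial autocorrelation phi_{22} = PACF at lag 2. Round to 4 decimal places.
\phi_{22} = -0.4310

The PACF at lag k is phi_{kk}, the last component of the solution
to the Yule-Walker system G_k phi = r_k where
  (G_k)_{ij} = rho(|i - j|), (r_k)_i = rho(i), i,j = 1..k.
Equivalently, Durbin-Levinson gives phi_{kk} iteratively:
  phi_{11} = rho(1)
  phi_{kk} = [rho(k) - sum_{j=1..k-1} phi_{k-1,j} rho(k-j)]
            / [1 - sum_{j=1..k-1} phi_{k-1,j} rho(j)],
  phi_{k,j} = phi_{k-1,j} - phi_{kk} phi_{k-1,k-j},  j = 1..k-1.
Step k = 1:
  phi_11 = rho(1) = -0.3249.
Step k = 2:
  phi_22 = [rho(2) - phi_11 rho(1)] / [1 - phi_11 rho(1)] = [-0.2799 - (-0.3249)(-0.3249)] / [1 - (-0.3249)(-0.3249)]
         = -0.38546001 / 0.89443999 = -0.431.
Therefore phi_{22} = -0.4310.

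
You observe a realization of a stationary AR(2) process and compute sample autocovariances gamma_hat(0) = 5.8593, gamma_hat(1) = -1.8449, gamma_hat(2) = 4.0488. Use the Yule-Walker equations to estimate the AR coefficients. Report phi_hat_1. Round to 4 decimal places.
\hat\phi_{1} = -0.1080

The Yule-Walker equations for an AR(p) process read, in matrix form,
  Gamma_p phi = r_p,   with   (Gamma_p)_{ij} = gamma(|i - j|),
                       (r_p)_i = gamma(i),   i,j = 1..p.
Substitute the sample gammas (Toeplitz matrix and right-hand side of size 2):
  Gamma_p = [[5.8593, -1.8449], [-1.8449, 5.8593]]
  r_p     = [-1.8449, 4.0488]
Written out:
  5.8593 phi_1 - 1.8449 phi_2 = -1.8449
  -1.8449 phi_1 + 5.8593 phi_2 = 4.0488
Solve by Cramer's rule:
  det = gamma(0)^2 - gamma(1)^2 = (5.8593)^2 - (-1.8449)^2 = 34.33139649 - 3.40365601 = 30.92774048
  phi_hat_1 = [gamma(1) gamma(0) - gamma(1) gamma(2)] / det = [(-1.8449)(5.8593) - (-1.8449)(4.0488)] / 30.92774048 = -3.34019145 / 30.92774048 = -0.108
  phi_hat_2 = [gamma(0) gamma(2) - gamma(1)^2] / det = [(5.8593)(4.0488) - (-1.8449)^2] / 30.92774048 = 20.31947783 / 30.92774048 = 0.657
So phi_hat = [-0.1080, 0.6570].
Therefore phi_hat_1 = -0.1080.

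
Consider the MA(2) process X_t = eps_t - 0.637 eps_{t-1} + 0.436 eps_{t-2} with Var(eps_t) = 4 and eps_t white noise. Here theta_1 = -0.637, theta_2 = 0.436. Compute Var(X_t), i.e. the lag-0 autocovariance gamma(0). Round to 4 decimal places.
\gamma(0) = 6.3835

For an MA(q) process X_t = eps_t + sum_i theta_i eps_{t-i} with
Var(eps_t) = sigma^2, the variance is
  gamma(0) = sigma^2 * (1 + sum_i theta_i^2).
  sum_i theta_i^2 = (-0.637)^2 + (0.436)^2 = 0.405769 + 0.190096 = 0.595865.
  gamma(0) = 4 * (1 + 0.595865) = 4 * 1.595865 = 6.38346, which rounds to 6.3835.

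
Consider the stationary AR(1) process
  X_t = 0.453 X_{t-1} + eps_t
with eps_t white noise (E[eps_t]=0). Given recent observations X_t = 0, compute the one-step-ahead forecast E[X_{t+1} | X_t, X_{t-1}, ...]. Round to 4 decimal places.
E[X_{t+1} \mid \mathcal F_t] = 0.0000

For an AR(p) model X_t = c + sum_i phi_i X_{t-i} + eps_t, the
one-step-ahead conditional mean is
  E[X_{t+1} | X_t, ...] = c + sum_i phi_i X_{t+1-i}.
Substitute known values:
  E[X_{t+1} | ...] = (0.453) * (0)
                   = 0.0000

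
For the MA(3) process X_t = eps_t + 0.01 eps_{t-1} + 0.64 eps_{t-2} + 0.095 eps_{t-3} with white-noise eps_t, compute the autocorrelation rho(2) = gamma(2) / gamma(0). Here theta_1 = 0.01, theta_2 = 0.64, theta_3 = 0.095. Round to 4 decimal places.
\rho(2) = 0.4518

For an MA(q) process with theta_0 = 1, the autocovariance is
  gamma(k) = sigma^2 * sum_{i=0..q-k} theta_i * theta_{i+k},
and rho(k) = gamma(k) / gamma(0). Sigma^2 cancels.
  numerator   = (1)*(0.64) + (0.01)*(0.095) = 0.64095.
  denominator = (1)^2 + (0.01)^2 + (0.64)^2 + (0.095)^2 = 1.418725.
  rho(2) = 0.64095 / 1.418725 = 0.4518.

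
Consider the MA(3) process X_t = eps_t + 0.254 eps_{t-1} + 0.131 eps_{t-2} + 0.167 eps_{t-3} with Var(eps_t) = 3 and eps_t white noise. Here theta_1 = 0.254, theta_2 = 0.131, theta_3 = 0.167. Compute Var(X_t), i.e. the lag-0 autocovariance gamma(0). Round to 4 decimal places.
\gamma(0) = 3.3287

For an MA(q) process X_t = eps_t + sum_i theta_i eps_{t-i} with
Var(eps_t) = sigma^2, the variance is
  gamma(0) = sigma^2 * (1 + sum_i theta_i^2).
  sum_i theta_i^2 = (0.254)^2 + (0.131)^2 + (0.167)^2 = 0.064516 + 0.017161 + 0.027889 = 0.109566.
  gamma(0) = 3 * (1 + 0.109566) = 3 * 1.109566 = 3.328698, which rounds to 3.3287.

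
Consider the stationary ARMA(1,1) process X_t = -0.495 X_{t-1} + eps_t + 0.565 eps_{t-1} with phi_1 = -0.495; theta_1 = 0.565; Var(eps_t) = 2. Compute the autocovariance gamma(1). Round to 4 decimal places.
\gamma(1) = 0.1336

Multiply the model equation by X_{t-k} and take expectations. With theta_0 = psi_0 = 1 and psi_j the MA(infinity) weights, this gives
  gamma(k) - sum_i phi_i gamma(k-i) = c_k,
  c_k = sigma^2 * sum_{j=k..q} theta_j psi_{j-k}   (c_k = 0 for k > q),
using gamma(-m) = gamma(m).
psi-weights needed (psi_j = theta_j + sum_i phi_i psi_{j-i}):
  psi_1 = theta_1 + phi_1 = 0.565 + (-0.495) = 0.07
Right-hand sides:
  c_0 = sigma^2 (1 + theta_1 psi_1) = 2 * (1 + (0.565)(0.07)) = 2 * 1.03955 = 2.0791
  c_1 = sigma^2 theta_1 = 2 * (0.565) = 1.13
  c_2 = 0
Equations for k = 0 and k = 1 (AR order 1):
  gamma(0) = phi_1 gamma(1) + c_0
  gamma(1) = phi_1 gamma(0) + c_1
Substituting the second into the first: gamma(0) (1 - phi_1^2) = c_0 + phi_1 c_1, so
  gamma(0) = (c_0 + phi_1 c_1) / (1 - phi_1^2) = (2.0791 + (-0.495)(1.13)) / (1 - (-0.495)^2) = 1.51975 / 0.754975 = 2.012981.
  gamma(1) = phi_1 gamma(0) + c_1 = (-0.495)(2.012981) + (1.13) = 0.133575.
Therefore gamma(1) = 0.1336 (to 4 decimal places).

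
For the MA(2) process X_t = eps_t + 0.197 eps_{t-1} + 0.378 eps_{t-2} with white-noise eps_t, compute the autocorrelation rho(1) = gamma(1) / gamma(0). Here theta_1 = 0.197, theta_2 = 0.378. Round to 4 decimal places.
\rho(1) = 0.2297

For an MA(q) process with theta_0 = 1, the autocovariance is
  gamma(k) = sigma^2 * sum_{i=0..q-k} theta_i * theta_{i+k},
and rho(k) = gamma(k) / gamma(0). Sigma^2 cancels.
  numerator   = (1)*(0.197) + (0.197)*(0.378) = 0.271466.
  denominator = (1)^2 + (0.197)^2 + (0.378)^2 = 1.181693.
  rho(1) = 0.271466 / 1.181693 = 0.2297.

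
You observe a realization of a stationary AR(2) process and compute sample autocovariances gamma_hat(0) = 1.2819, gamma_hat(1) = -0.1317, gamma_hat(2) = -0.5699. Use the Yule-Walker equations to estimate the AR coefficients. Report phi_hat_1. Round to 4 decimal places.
\hat\phi_{1} = -0.1500

The Yule-Walker equations for an AR(p) process read, in matrix form,
  Gamma_p phi = r_p,   with   (Gamma_p)_{ij} = gamma(|i - j|),
                       (r_p)_i = gamma(i),   i,j = 1..p.
Substitute the sample gammas (Toeplitz matrix and right-hand side of size 2):
  Gamma_p = [[1.2819, -0.1317], [-0.1317, 1.2819]]
  r_p     = [-0.1317, -0.5699]
Written out:
  1.2819 phi_1 - 0.1317 phi_2 = -0.1317
  -0.1317 phi_1 + 1.2819 phi_2 = -0.5699
Solve by Cramer's rule:
  det = gamma(0)^2 - gamma(1)^2 = (1.2819)^2 - (-0.1317)^2 = 1.64326761 - 0.01734489 = 1.62592272
  phi_hat_1 = [gamma(1) gamma(0) - gamma(1) gamma(2)] / det = [(-0.1317)(1.2819) - (-0.1317)(-0.5699)] / 1.62592272 = -0.24388206 / 1.62592272 = -0.15
  phi_hat_2 = [gamma(0) gamma(2) - gamma(1)^2] / det = [(1.2819)(-0.5699) - (-0.1317)^2] / 1.62592272 = -0.7478997 / 1.62592272 = -0.46
So phi_hat = [-0.1500, -0.4600].
Therefore phi_hat_1 = -0.1500.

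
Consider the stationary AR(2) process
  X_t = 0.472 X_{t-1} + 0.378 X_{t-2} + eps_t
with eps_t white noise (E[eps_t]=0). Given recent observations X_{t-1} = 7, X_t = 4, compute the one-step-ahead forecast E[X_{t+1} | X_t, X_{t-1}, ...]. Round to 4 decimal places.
E[X_{t+1} \mid \mathcal F_t] = 4.5340

For an AR(p) model X_t = c + sum_i phi_i X_{t-i} + eps_t, the
one-step-ahead conditional mean is
  E[X_{t+1} | X_t, ...] = c + sum_i phi_i X_{t+1-i}.
Substitute known values:
  E[X_{t+1} | ...] = (0.472) * (4) + (0.378) * (7)
                   = 4.5340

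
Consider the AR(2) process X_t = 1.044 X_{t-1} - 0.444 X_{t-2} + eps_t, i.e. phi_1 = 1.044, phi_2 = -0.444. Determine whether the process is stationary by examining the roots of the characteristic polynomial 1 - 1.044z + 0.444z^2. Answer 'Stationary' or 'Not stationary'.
\text{Stationary}

The AR(p) characteristic polynomial is P(z) = 1 - 1.044z + 0.444z^2.
Stationarity requires all roots to lie outside the unit circle, i.e. |z| > 1 for every root.
Set 1 + (-1.044) z + (0.444) z^2 = 0, i.e. a z^2 + b z + c = 0 with a = 0.444, b = -1.044, c = 1.
Discriminant D = b^2 - 4ac = (-1.044)^2 - 4*(0.444)*1 = 1.089936 - (1.776) = -0.686064.
D < 0, so the roots are the complex-conjugate pair z = (-b +/- i sqrt(-D)) / (2a) = 1.1757 +/- 0.9328i.
For a conjugate pair |z|^2 = z * conj(z) = (product of roots) = c/a = 1/(0.444) = 2.252252, so |z| = sqrt(2.252252) = 1.5008 for both roots.
Moduli of all roots: 1.5008, 1.5008.
All moduli strictly greater than 1? Yes.
Verdict: Stationary.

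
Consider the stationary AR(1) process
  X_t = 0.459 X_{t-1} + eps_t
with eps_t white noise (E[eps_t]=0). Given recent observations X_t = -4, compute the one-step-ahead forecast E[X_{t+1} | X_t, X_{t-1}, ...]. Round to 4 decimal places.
E[X_{t+1} \mid \mathcal F_t] = -1.8360

For an AR(p) model X_t = c + sum_i phi_i X_{t-i} + eps_t, the
one-step-ahead conditional mean is
  E[X_{t+1} | X_t, ...] = c + sum_i phi_i X_{t+1-i}.
Substitute known values:
  E[X_{t+1} | ...] = (0.459) * (-4)
                   = -1.8360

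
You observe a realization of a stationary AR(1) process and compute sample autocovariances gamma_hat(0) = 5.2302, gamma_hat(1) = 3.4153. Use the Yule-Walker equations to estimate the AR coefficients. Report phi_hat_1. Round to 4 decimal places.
\hat\phi_{1} = 0.6530

The Yule-Walker equations for an AR(p) process read, in matrix form,
  Gamma_p phi = r_p,   with   (Gamma_p)_{ij} = gamma(|i - j|),
                       (r_p)_i = gamma(i),   i,j = 1..p.
Substitute the sample gammas (Toeplitz matrix and right-hand side of size 1):
  Gamma_p = [[5.2302]]
  r_p     = [3.4153]
With p = 1 this is the single equation gamma(0) phi_1 = gamma(1):
  phi_hat_1 = gamma(1) / gamma(0) = 3.4153 / 5.2302 = 0.6530.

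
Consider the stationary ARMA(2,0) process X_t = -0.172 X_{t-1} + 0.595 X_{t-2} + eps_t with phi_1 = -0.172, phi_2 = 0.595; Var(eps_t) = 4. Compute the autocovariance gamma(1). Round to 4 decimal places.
\gamma(1) = -3.2085

Multiply the model equation by X_{t-k} and take expectations. With theta_0 = psi_0 = 1 and psi_j the MA(infinity) weights, this gives
  gamma(k) - sum_i phi_i gamma(k-i) = c_k,
  c_k = sigma^2 * sum_{j=k..q} theta_j psi_{j-k}   (c_k = 0 for k > q),
using gamma(-m) = gamma(m).
Pure AR (q = 0): c_0 = sigma^2 = 4, c_k = 0 for k >= 1.
Equations for k = 0, 1, 2 (AR order 2, c_2 = 0):
  (E0) gamma(0) = phi_1 gamma(1) + phi_2 gamma(2) + c_0
  (E1) gamma(1) = phi_1 gamma(0) + phi_2 gamma(1) + c_1
  (E2) gamma(2) = phi_1 gamma(1) + phi_2 gamma(0)
From (E1): gamma(1) = A gamma(0) + B with
  A = phi_1 / (1 - phi_2) = -0.172 / 0.405 = -0.424691,   B = c_1 / (1 - phi_2) = 0 / 0.405 = 0.
Insert (E2) into (E0): gamma(0) (1 - phi_2^2) = phi_1 (1 + phi_2) gamma(1) + c_0.
  phi_1 (1 + phi_2) = (-0.172)(1.595) = -0.27434,   1 - phi_2^2 = 0.645975.
Replace gamma(1) by A gamma(0) + B and collect gamma(0):
  gamma(0) [0.645975 - (-0.27434)(-0.424691)] = c_0 = 4
  gamma(0) * 0.529465 = 4
  gamma(0) = 4 / 0.529465 = 7.554793.
  gamma(1) = A gamma(0) = (-0.424691)(7.554793) = -3.208455.
Therefore gamma(1) = -3.2085 (to 4 decimal places).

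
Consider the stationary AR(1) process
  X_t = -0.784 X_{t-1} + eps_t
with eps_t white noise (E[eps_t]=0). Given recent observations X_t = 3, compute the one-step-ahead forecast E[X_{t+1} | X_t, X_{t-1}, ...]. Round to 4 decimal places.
E[X_{t+1} \mid \mathcal F_t] = -2.3520

For an AR(p) model X_t = c + sum_i phi_i X_{t-i} + eps_t, the
one-step-ahead conditional mean is
  E[X_{t+1} | X_t, ...] = c + sum_i phi_i X_{t+1-i}.
Substitute known values:
  E[X_{t+1} | ...] = (-0.784) * (3)
                   = -2.3520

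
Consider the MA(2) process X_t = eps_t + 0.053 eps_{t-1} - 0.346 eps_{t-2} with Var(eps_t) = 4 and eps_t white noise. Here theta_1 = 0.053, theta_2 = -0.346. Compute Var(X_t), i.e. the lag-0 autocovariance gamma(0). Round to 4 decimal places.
\gamma(0) = 4.4901

For an MA(q) process X_t = eps_t + sum_i theta_i eps_{t-i} with
Var(eps_t) = sigma^2, the variance is
  gamma(0) = sigma^2 * (1 + sum_i theta_i^2).
  sum_i theta_i^2 = (0.053)^2 + (-0.346)^2 = 0.002809 + 0.119716 = 0.122525.
  gamma(0) = 4 * (1 + 0.122525) = 4 * 1.122525 = 4.4901.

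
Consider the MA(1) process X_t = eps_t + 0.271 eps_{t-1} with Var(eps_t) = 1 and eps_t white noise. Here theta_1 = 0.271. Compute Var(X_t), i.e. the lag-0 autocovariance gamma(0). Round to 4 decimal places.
\gamma(0) = 1.0734

For an MA(q) process X_t = eps_t + sum_i theta_i eps_{t-i} with
Var(eps_t) = sigma^2, the variance is
  gamma(0) = sigma^2 * (1 + sum_i theta_i^2).
  sum_i theta_i^2 = (0.271)^2 = 0.073441.
  gamma(0) = 1 * (1 + 0.073441) = 1 * 1.073441 = 1.073441, which rounds to 1.0734.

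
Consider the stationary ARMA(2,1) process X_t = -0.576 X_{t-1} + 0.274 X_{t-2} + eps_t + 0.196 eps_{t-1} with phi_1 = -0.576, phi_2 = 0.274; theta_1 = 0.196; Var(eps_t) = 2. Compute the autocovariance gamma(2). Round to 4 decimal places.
\gamma(2) = 2.7920

Multiply the model equation by X_{t-k} and take expectations. With theta_0 = psi_0 = 1 and psi_j the MA(infinity) weights, this gives
  gamma(k) - sum_i phi_i gamma(k-i) = c_k,
  c_k = sigma^2 * sum_{j=k..q} theta_j psi_{j-k}   (c_k = 0 for k > q),
using gamma(-m) = gamma(m).
psi-weights needed (psi_j = theta_j + sum_i phi_i psi_{j-i}):
  psi_1 = theta_1 + phi_1 = 0.196 + (-0.576) = -0.38
Right-hand sides:
  c_0 = sigma^2 (1 + theta_1 psi_1) = 2 * (1 + (0.196)(-0.38)) = 2 * 0.92552 = 1.85104
  c_1 = sigma^2 theta_1 = 2 * (0.196) = 0.392
  c_2 = 0
Equations for k = 0, 1, 2 (AR order 2, c_2 = 0):
  (E0) gamma(0) = phi_1 gamma(1) + phi_2 gamma(2) + c_0
  (E1) gamma(1) = phi_1 gamma(0) + phi_2 gamma(1) + c_1
  (E2) gamma(2) = phi_1 gamma(1) + phi_2 gamma(0)
From (E1): gamma(1) = A gamma(0) + B with
  A = phi_1 / (1 - phi_2) = -0.576 / 0.726 = -0.793388,   B = c_1 / (1 - phi_2) = 0.392 / 0.726 = 0.539945.
Insert (E2) into (E0): gamma(0) (1 - phi_2^2) = phi_1 (1 + phi_2) gamma(1) + c_0.
  phi_1 (1 + phi_2) = (-0.576)(1.274) = -0.733824,   1 - phi_2^2 = 0.924924.
Replace gamma(1) by A gamma(0) + B and collect gamma(0):
  gamma(0) [0.924924 - (-0.733824)(-0.793388)] = (-0.733824)(0.539945) + 1.85104
  gamma(0) * 0.342717 = 1.454815
  gamma(0) = 1.454815 / 0.342717 = 4.244953.
  gamma(1) = A gamma(0) + B = (-0.793388)(4.244953) + (0.539945) = -2.827951.
  gamma(2) = phi_1 gamma(1) + phi_2 gamma(0) = (-0.576)(-2.827951) + (0.274)(4.244953) = 2.792017.
Therefore gamma(2) = 2.7920 (to 4 decimal places).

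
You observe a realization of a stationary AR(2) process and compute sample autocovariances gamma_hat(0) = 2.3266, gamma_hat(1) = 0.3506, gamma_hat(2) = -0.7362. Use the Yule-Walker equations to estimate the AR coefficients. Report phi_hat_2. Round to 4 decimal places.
\hat\phi_{2} = -0.3470

The Yule-Walker equations for an AR(p) process read, in matrix form,
  Gamma_p phi = r_p,   with   (Gamma_p)_{ij} = gamma(|i - j|),
                       (r_p)_i = gamma(i),   i,j = 1..p.
Substitute the sample gammas (Toeplitz matrix and right-hand side of size 2):
  Gamma_p = [[2.3266, 0.3506], [0.3506, 2.3266]]
  r_p     = [0.3506, -0.7362]
Written out:
  2.3266 phi_1 + 0.3506 phi_2 = 0.3506
  0.3506 phi_1 + 2.3266 phi_2 = -0.7362
Solve by Cramer's rule:
  det = gamma(0)^2 - gamma(1)^2 = (2.3266)^2 - (0.3506)^2 = 5.41306756 - 0.12292036 = 5.2901472
  phi_hat_1 = [gamma(1) gamma(0) - gamma(1) gamma(2)] / det = [(0.3506)(2.3266) - (0.3506)(-0.7362)] / 5.2901472 = 1.07381768 / 5.2901472 = 0.203
  phi_hat_2 = [gamma(0) gamma(2) - gamma(1)^2] / det = [(2.3266)(-0.7362) - (0.3506)^2] / 5.2901472 = -1.83576328 / 5.2901472 = -0.347
So phi_hat = [0.2030, -0.3470].
Therefore phi_hat_2 = -0.3470.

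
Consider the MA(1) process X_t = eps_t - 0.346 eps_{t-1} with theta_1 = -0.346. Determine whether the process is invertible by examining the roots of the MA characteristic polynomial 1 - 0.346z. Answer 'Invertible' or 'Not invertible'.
\text{Invertible}

The MA(q) characteristic polynomial is P(z) = 1 - 0.346z.
Invertibility requires all roots to lie outside the unit circle, i.e. |z| > 1 for every root.
This is linear in z: 1 + (-0.346) z = 0  =>  z = -1/(-0.346) = 2.890173,  |z| = 2.890173.
Moduli of all roots: 2.8902.
All moduli strictly greater than 1? Yes.
Verdict: Invertible.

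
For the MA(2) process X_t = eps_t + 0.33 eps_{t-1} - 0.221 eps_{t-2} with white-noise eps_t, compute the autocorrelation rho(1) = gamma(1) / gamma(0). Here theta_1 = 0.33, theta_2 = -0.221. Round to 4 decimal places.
\rho(1) = 0.2220

For an MA(q) process with theta_0 = 1, the autocovariance is
  gamma(k) = sigma^2 * sum_{i=0..q-k} theta_i * theta_{i+k},
and rho(k) = gamma(k) / gamma(0). Sigma^2 cancels.
  numerator   = (1)*(0.33) + (0.33)*(-0.221) = 0.25707.
  denominator = (1)^2 + (0.33)^2 + (-0.221)^2 = 1.157741.
  rho(1) = 0.25707 / 1.157741 = 0.2220.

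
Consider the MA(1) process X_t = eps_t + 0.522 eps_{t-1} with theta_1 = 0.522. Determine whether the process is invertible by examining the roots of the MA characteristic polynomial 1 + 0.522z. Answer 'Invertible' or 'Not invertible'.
\text{Invertible}

The MA(q) characteristic polynomial is P(z) = 1 + 0.522z.
Invertibility requires all roots to lie outside the unit circle, i.e. |z| > 1 for every root.
This is linear in z: 1 + (0.522) z = 0  =>  z = -1/(0.522) = -1.915709,  |z| = 1.915709.
Moduli of all roots: 1.9157.
All moduli strictly greater than 1? Yes.
Verdict: Invertible.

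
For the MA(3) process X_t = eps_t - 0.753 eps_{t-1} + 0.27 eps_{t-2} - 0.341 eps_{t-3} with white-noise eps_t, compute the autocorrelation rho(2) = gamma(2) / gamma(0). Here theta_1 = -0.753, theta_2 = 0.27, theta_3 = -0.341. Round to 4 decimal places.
\rho(2) = 0.3000

For an MA(q) process with theta_0 = 1, the autocovariance is
  gamma(k) = sigma^2 * sum_{i=0..q-k} theta_i * theta_{i+k},
and rho(k) = gamma(k) / gamma(0). Sigma^2 cancels.
  numerator   = (1)*(0.27) + (-0.753)*(-0.341) = 0.526773.
  denominator = (1)^2 + (-0.753)^2 + (0.27)^2 + (-0.341)^2 = 1.75619.
  rho(2) = 0.526773 / 1.75619 = 0.3000.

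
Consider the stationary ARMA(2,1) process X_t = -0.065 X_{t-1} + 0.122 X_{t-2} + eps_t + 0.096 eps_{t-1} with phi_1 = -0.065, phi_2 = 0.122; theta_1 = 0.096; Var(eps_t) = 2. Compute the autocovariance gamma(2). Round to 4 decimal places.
\gamma(2) = 0.2434

Multiply the model equation by X_{t-k} and take expectations. With theta_0 = psi_0 = 1 and psi_j the MA(infinity) weights, this gives
  gamma(k) - sum_i phi_i gamma(k-i) = c_k,
  c_k = sigma^2 * sum_{j=k..q} theta_j psi_{j-k}   (c_k = 0 for k > q),
using gamma(-m) = gamma(m).
psi-weights needed (psi_j = theta_j + sum_i phi_i psi_{j-i}):
  psi_1 = theta_1 + phi_1 = 0.096 + (-0.065) = 0.031
Right-hand sides:
  c_0 = sigma^2 (1 + theta_1 psi_1) = 2 * (1 + (0.096)(0.031)) = 2 * 1.002976 = 2.005952
  c_1 = sigma^2 theta_1 = 2 * (0.096) = 0.192
  c_2 = 0
Equations for k = 0, 1, 2 (AR order 2, c_2 = 0):
  (E0) gamma(0) = phi_1 gamma(1) + phi_2 gamma(2) + c_0
  (E1) gamma(1) = phi_1 gamma(0) + phi_2 gamma(1) + c_1
  (E2) gamma(2) = phi_1 gamma(1) + phi_2 gamma(0)
From (E1): gamma(1) = A gamma(0) + B with
  A = phi_1 / (1 - phi_2) = -0.065 / 0.878 = -0.074032,   B = c_1 / (1 - phi_2) = 0.192 / 0.878 = 0.218679.
Insert (E2) into (E0): gamma(0) (1 - phi_2^2) = phi_1 (1 + phi_2) gamma(1) + c_0.
  phi_1 (1 + phi_2) = (-0.065)(1.122) = -0.07293,   1 - phi_2^2 = 0.985116.
Replace gamma(1) by A gamma(0) + B and collect gamma(0):
  gamma(0) [0.985116 - (-0.07293)(-0.074032)] = (-0.07293)(0.218679) + 2.005952
  gamma(0) * 0.979717 = 1.990004
  gamma(0) = 1.990004 / 0.979717 = 2.031203.
  gamma(1) = A gamma(0) + B = (-0.074032)(2.031203) + (0.218679) = 0.068305.
  gamma(2) = phi_1 gamma(1) + phi_2 gamma(0) = (-0.065)(0.068305) + (0.122)(2.031203) = 0.243367.
Therefore gamma(2) = 0.2434 (to 4 decimal places).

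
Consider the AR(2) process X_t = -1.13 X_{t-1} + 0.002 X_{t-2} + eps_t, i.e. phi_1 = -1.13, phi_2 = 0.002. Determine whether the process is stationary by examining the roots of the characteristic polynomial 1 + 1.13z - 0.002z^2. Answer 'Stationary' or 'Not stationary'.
\text{Not stationary}

The AR(p) characteristic polynomial is P(z) = 1 + 1.13z - 0.002z^2.
Stationarity requires all roots to lie outside the unit circle, i.e. |z| > 1 for every root.
Set 1 + (1.13) z + (-0.002) z^2 = 0, i.e. a z^2 + b z + c = 0 with a = -0.002, b = 1.13, c = 1.
Discriminant D = b^2 - 4ac = (1.13)^2 - 4*(-0.002)*1 = 1.2769 - (-0.008) = 1.2849.
D >= 0, so the roots are real: z = (-b +/- sqrt(D)) / (2a) = (-1.13 +/- 1.133534) / (-0.004).
  z_1 = (-1.13 + 1.133534) / (-0.004) = -0.8836,   |z_1| = 0.8836.
  z_2 = (-1.13 - 1.133534) / (-0.004) = 565.8836,   |z_2| = 565.8836.
Moduli of all roots: 0.8836, 565.8836.
All moduli strictly greater than 1? No.
Verdict: Not stationary.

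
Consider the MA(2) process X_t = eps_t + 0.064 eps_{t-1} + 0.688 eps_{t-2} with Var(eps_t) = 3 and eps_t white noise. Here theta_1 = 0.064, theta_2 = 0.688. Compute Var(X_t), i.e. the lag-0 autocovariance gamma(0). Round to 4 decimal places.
\gamma(0) = 4.4323

For an MA(q) process X_t = eps_t + sum_i theta_i eps_{t-i} with
Var(eps_t) = sigma^2, the variance is
  gamma(0) = sigma^2 * (1 + sum_i theta_i^2).
  sum_i theta_i^2 = (0.064)^2 + (0.688)^2 = 0.004096 + 0.473344 = 0.47744.
  gamma(0) = 3 * (1 + 0.47744) = 3 * 1.47744 = 4.43232, which rounds to 4.4323.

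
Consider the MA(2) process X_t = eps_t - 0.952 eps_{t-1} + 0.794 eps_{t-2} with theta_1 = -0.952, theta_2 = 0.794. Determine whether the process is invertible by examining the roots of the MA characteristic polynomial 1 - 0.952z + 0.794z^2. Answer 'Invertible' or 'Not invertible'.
\text{Invertible}

The MA(q) characteristic polynomial is P(z) = 1 - 0.952z + 0.794z^2.
Invertibility requires all roots to lie outside the unit circle, i.e. |z| > 1 for every root.
Set 1 + (-0.952) z + (0.794) z^2 = 0, i.e. a z^2 + b z + c = 0 with a = 0.794, b = -0.952, c = 1.
Discriminant D = b^2 - 4ac = (-0.952)^2 - 4*(0.794)*1 = 0.906304 - (3.176) = -2.269696.
D < 0, so the roots are the complex-conjugate pair z = (-b +/- i sqrt(-D)) / (2a) = 0.5995 +/- 0.9487i.
For a conjugate pair |z|^2 = z * conj(z) = (product of roots) = c/a = 1/(0.794) = 1.259446, so |z| = sqrt(1.259446) = 1.1223 for both roots.
Moduli of all roots: 1.1223, 1.1223.
All moduli strictly greater than 1? Yes.
Verdict: Invertible.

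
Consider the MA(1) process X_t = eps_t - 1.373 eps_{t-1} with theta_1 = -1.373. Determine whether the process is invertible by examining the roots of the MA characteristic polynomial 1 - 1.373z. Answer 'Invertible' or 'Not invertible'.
\text{Not invertible}

The MA(q) characteristic polynomial is P(z) = 1 - 1.373z.
Invertibility requires all roots to lie outside the unit circle, i.e. |z| > 1 for every root.
This is linear in z: 1 + (-1.373) z = 0  =>  z = -1/(-1.373) = 0.728332,  |z| = 0.728332.
Moduli of all roots: 0.7283.
All moduli strictly greater than 1? No.
Verdict: Not invertible.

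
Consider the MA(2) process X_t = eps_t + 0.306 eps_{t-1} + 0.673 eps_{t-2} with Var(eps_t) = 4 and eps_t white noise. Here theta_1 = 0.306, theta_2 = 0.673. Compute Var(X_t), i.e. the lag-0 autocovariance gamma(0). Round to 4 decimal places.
\gamma(0) = 6.1863

For an MA(q) process X_t = eps_t + sum_i theta_i eps_{t-i} with
Var(eps_t) = sigma^2, the variance is
  gamma(0) = sigma^2 * (1 + sum_i theta_i^2).
  sum_i theta_i^2 = (0.306)^2 + (0.673)^2 = 0.093636 + 0.452929 = 0.546565.
  gamma(0) = 4 * (1 + 0.546565) = 4 * 1.546565 = 6.18626, which rounds to 6.1863.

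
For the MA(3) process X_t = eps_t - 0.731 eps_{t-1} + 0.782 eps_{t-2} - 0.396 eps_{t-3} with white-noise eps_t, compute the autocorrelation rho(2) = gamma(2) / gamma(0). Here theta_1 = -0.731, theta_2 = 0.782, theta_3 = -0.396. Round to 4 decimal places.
\rho(2) = 0.4653

For an MA(q) process with theta_0 = 1, the autocovariance is
  gamma(k) = sigma^2 * sum_{i=0..q-k} theta_i * theta_{i+k},
and rho(k) = gamma(k) / gamma(0). Sigma^2 cancels.
  numerator   = (1)*(0.782) + (-0.731)*(-0.396) = 1.071476.
  denominator = (1)^2 + (-0.731)^2 + (0.782)^2 + (-0.396)^2 = 2.302701.
  rho(2) = 1.071476 / 2.302701 = 0.4653.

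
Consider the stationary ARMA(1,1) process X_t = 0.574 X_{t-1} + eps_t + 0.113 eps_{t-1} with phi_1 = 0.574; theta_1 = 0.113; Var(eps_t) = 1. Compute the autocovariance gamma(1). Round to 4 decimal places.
\gamma(1) = 1.0910

Multiply the model equation by X_{t-k} and take expectations. With theta_0 = psi_0 = 1 and psi_j the MA(infinity) weights, this gives
  gamma(k) - sum_i phi_i gamma(k-i) = c_k,
  c_k = sigma^2 * sum_{j=k..q} theta_j psi_{j-k}   (c_k = 0 for k > q),
using gamma(-m) = gamma(m).
psi-weights needed (psi_j = theta_j + sum_i phi_i psi_{j-i}):
  psi_1 = theta_1 + phi_1 = 0.113 + (0.574) = 0.687
Right-hand sides:
  c_0 = sigma^2 (1 + theta_1 psi_1) = 1 * (1 + (0.113)(0.687)) = 1 * 1.077631 = 1.077631
  c_1 = sigma^2 theta_1 = 1 * (0.113) = 0.113
  c_2 = 0
Equations for k = 0 and k = 1 (AR order 1):
  gamma(0) = phi_1 gamma(1) + c_0
  gamma(1) = phi_1 gamma(0) + c_1
Substituting the second into the first: gamma(0) (1 - phi_1^2) = c_0 + phi_1 c_1, so
  gamma(0) = (c_0 + phi_1 c_1) / (1 - phi_1^2) = (1.077631 + (0.574)(0.113)) / (1 - (0.574)^2) = 1.142493 / 0.670524 = 1.703881.
  gamma(1) = phi_1 gamma(0) + c_1 = (0.574)(1.703881) + (0.113) = 1.091028.
Therefore gamma(1) = 1.0910 (to 4 decimal places).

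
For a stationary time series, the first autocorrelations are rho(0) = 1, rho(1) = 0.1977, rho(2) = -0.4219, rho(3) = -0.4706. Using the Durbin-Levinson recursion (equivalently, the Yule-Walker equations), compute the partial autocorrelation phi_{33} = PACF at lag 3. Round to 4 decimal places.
\phi_{33} = -0.3411

The PACF at lag k is phi_{kk}, the last component of the solution
to the Yule-Walker system G_k phi = r_k where
  (G_k)_{ij} = rho(|i - j|), (r_k)_i = rho(i), i,j = 1..k.
Equivalently, Durbin-Levinson gives phi_{kk} iteratively:
  phi_{11} = rho(1)
  phi_{kk} = [rho(k) - sum_{j=1..k-1} phi_{k-1,j} rho(k-j)]
            / [1 - sum_{j=1..k-1} phi_{k-1,j} rho(j)],
  phi_{k,j} = phi_{k-1,j} - phi_{kk} phi_{k-1,k-j},  j = 1..k-1.
Step k = 1:
  phi_11 = rho(1) = 0.1977.
Step k = 2:
  phi_22 = [rho(2) - phi_11 rho(1)] / [1 - phi_11 rho(1)] = [-0.4219 - (0.1977)(0.1977)] / [1 - (0.1977)(0.1977)]
         = -0.46098529 / 0.96091471 = -0.479736.
  Update: phi_21 = phi_11 - phi_22 phi_11 = 0.1977 - (-0.479736)(0.1977) = 0.292544.
Step k = 3:
  phi_33 = [rho(3) - phi_21 rho(2) - phi_22 rho(1)] / [1 - phi_21 rho(1) - phi_22 rho(2)]
    numerator   = -0.4706 - (0.292544)(-0.4219) - (-0.479736)(0.1977) = -0.25233199
    denominator = 1 - (0.292544)(0.1977) - (-0.479736)(-0.4219) = 0.73976351
  phi_33 = -0.25233199 / 0.73976351 = -0.3411.
Therefore phi_{33} = -0.3411.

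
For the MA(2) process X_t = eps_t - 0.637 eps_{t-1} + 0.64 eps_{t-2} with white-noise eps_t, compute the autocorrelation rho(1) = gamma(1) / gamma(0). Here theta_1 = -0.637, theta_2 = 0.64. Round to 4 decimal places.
\rho(1) = -0.5755

For an MA(q) process with theta_0 = 1, the autocovariance is
  gamma(k) = sigma^2 * sum_{i=0..q-k} theta_i * theta_{i+k},
and rho(k) = gamma(k) / gamma(0). Sigma^2 cancels.
  numerator   = (1)*(-0.637) + (-0.637)*(0.64) = -1.04468.
  denominator = (1)^2 + (-0.637)^2 + (0.64)^2 = 1.815369.
  rho(1) = -1.04468 / 1.815369 = -0.5755.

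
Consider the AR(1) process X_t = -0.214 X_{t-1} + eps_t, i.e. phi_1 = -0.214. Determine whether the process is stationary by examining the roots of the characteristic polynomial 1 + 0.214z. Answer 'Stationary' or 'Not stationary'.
\text{Stationary}

The AR(p) characteristic polynomial is P(z) = 1 + 0.214z.
Stationarity requires all roots to lie outside the unit circle, i.e. |z| > 1 for every root.
This is linear in z: 1 + (0.214) z = 0  =>  z = -1/(0.214) = -4.672897,  |z| = 4.672897.
Moduli of all roots: 4.6729.
All moduli strictly greater than 1? Yes.
Verdict: Stationary.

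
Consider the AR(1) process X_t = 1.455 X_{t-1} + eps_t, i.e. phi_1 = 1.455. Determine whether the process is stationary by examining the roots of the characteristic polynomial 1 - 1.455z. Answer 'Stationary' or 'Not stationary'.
\text{Not stationary}

The AR(p) characteristic polynomial is P(z) = 1 - 1.455z.
Stationarity requires all roots to lie outside the unit circle, i.e. |z| > 1 for every root.
This is linear in z: 1 + (-1.455) z = 0  =>  z = -1/(-1.455) = 0.687285,  |z| = 0.687285.
Moduli of all roots: 0.6873.
All moduli strictly greater than 1? No.
Verdict: Not stationary.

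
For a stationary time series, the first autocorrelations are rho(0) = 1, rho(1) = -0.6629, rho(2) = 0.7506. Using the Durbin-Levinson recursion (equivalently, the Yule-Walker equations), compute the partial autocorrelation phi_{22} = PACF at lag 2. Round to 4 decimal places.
\phi_{22} = 0.5551

The PACF at lag k is phi_{kk}, the last component of the solution
to the Yule-Walker system G_k phi = r_k where
  (G_k)_{ij} = rho(|i - j|), (r_k)_i = rho(i), i,j = 1..k.
Equivalently, Durbin-Levinson gives phi_{kk} iteratively:
  phi_{11} = rho(1)
  phi_{kk} = [rho(k) - sum_{j=1..k-1} phi_{k-1,j} rho(k-j)]
            / [1 - sum_{j=1..k-1} phi_{k-1,j} rho(j)],
  phi_{k,j} = phi_{k-1,j} - phi_{kk} phi_{k-1,k-j},  j = 1..k-1.
Step k = 1:
  phi_11 = rho(1) = -0.6629.
Step k = 2:
  phi_22 = [rho(2) - phi_11 rho(1)] / [1 - phi_11 rho(1)] = [0.7506 - (-0.6629)(-0.6629)] / [1 - (-0.6629)(-0.6629)]
         = 0.31116359 / 0.56056359 = 0.5551.
Therefore phi_{22} = 0.5551.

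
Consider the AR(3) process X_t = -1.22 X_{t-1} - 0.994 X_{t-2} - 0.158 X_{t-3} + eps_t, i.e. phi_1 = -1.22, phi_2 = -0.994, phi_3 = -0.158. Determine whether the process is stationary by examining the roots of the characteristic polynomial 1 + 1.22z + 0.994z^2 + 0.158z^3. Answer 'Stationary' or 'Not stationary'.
\text{Stationary}

The AR(p) characteristic polynomial is P(z) = 1 + 1.22z + 0.994z^2 + 0.158z^3.
Stationarity requires all roots to lie outside the unit circle, i.e. |z| > 1 for every root.
Degree 3: look for a simple real root z0 first, then factor out (1 - z/z0) and solve the remaining quadratic.
Testing z0 = -5: P(-5) = 1 + (1.22)(-5) + (0.994)(-5)^2 + (0.158)(-5)^3
  = 1 + (-6.1) + (24.85) + (-19.75) = 0.  So z_0 = -5 is a root, |z_0| = 5.
Divide out the factor (1 + 0.2 z) = (1 - z/z0) (since 1/z0 = -0.2):
  P(z) = (1 + 0.2 z)(1 + (1.02) z + (0.79) z^2)
  [check: z-coef 1.02 - (-0.2) = 1.22; z^2-coef 0.79 - (-0.2)(1.02) = 0.994; z^3-coef -(-0.2)(0.79) = 0.158.]
Remaining roots from the quadratic factor 1 + (1.02) z + (0.79) z^2:
  Set 1 + (1.02) z + (0.79) z^2 = 0, i.e. a z^2 + b z + c = 0 with a = 0.79, b = 1.02, c = 1.
  Discriminant D = b^2 - 4ac = (1.02)^2 - 4*(0.79)*1 = 1.0404 - (3.16) = -2.1196.
  D < 0, so the roots are the complex-conjugate pair z = (-b +/- i sqrt(-D)) / (2a) = -0.6456 +/- 0.9214i.
  For a conjugate pair |z|^2 = z * conj(z) = (product of roots) = c/a = 1/(0.79) = 1.265823, so |z| = sqrt(1.265823) = 1.1251 for both roots.
Moduli of all roots: 5.0000, 1.1251, 1.1251.
All moduli strictly greater than 1? Yes.
Verdict: Stationary.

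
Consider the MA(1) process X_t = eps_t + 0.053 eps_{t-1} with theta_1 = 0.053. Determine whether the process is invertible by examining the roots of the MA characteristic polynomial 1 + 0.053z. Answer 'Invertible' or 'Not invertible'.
\text{Invertible}

The MA(q) characteristic polynomial is P(z) = 1 + 0.053z.
Invertibility requires all roots to lie outside the unit circle, i.e. |z| > 1 for every root.
This is linear in z: 1 + (0.053) z = 0  =>  z = -1/(0.053) = -18.867925,  |z| = 18.867925.
Moduli of all roots: 18.8679.
All moduli strictly greater than 1? Yes.
Verdict: Invertible.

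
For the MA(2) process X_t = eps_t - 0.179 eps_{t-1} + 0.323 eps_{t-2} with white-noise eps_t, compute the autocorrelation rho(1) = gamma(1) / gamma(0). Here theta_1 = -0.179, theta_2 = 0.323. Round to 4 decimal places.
\rho(1) = -0.2084

For an MA(q) process with theta_0 = 1, the autocovariance is
  gamma(k) = sigma^2 * sum_{i=0..q-k} theta_i * theta_{i+k},
and rho(k) = gamma(k) / gamma(0). Sigma^2 cancels.
  numerator   = (1)*(-0.179) + (-0.179)*(0.323) = -0.236817.
  denominator = (1)^2 + (-0.179)^2 + (0.323)^2 = 1.13637.
  rho(1) = -0.236817 / 1.13637 = -0.2084.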